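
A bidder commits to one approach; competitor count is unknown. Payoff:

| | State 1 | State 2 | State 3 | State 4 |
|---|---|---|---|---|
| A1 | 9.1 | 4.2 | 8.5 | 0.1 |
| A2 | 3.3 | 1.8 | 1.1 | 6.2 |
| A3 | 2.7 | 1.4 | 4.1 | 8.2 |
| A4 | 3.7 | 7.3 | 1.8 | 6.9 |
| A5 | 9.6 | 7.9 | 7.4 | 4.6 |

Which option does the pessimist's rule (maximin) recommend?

Row minima: A1=0.1, A2=1.1, A3=1.4, A4=1.8, A5=4.6
Best worst-case = 4.6 → A5.

A5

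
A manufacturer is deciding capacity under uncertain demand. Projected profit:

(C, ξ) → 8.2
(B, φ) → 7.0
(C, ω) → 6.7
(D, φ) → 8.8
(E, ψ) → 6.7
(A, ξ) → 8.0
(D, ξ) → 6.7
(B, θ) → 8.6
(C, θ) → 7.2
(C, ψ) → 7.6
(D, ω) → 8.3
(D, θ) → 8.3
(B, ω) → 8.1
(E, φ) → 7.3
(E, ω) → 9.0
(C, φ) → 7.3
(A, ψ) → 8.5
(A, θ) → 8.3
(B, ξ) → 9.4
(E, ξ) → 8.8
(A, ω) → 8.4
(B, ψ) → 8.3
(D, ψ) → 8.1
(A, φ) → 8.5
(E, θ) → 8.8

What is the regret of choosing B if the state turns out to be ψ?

Best payoff under ψ is 8.5.
Regret = 8.5 − 8.3 = 0.2.

0.2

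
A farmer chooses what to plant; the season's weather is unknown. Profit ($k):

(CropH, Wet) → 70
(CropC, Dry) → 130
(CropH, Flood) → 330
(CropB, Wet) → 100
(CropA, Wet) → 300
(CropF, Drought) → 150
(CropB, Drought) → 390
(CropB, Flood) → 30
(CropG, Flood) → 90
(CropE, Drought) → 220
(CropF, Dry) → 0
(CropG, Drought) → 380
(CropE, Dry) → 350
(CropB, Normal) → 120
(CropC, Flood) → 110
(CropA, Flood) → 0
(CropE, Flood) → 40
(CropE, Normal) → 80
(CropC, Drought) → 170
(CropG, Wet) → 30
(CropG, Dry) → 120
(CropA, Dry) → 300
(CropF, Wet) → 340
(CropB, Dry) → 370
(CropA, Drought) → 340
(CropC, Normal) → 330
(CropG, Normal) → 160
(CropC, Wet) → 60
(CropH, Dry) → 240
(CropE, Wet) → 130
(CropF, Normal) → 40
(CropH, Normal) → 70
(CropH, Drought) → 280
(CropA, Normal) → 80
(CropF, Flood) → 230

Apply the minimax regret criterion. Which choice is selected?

CropH

Column bests: Drought=390, Dry=370, Normal=330, Wet=340, Flood=330.
CropF regrets: 240, 370, 290, 0, 100 → max 370
CropH regrets: 110, 130, 260, 270, 0 → max 270
CropG regrets: 10, 250, 170, 310, 240 → max 310
CropE regrets: 170, 20, 250, 210, 290 → max 290
CropB regrets: 0, 0, 210, 240, 300 → max 300
CropC regrets: 220, 240, 0, 280, 220 → max 280
CropA regrets: 50, 70, 250, 40, 330 → max 330
Smallest max regret = 270 → CropH.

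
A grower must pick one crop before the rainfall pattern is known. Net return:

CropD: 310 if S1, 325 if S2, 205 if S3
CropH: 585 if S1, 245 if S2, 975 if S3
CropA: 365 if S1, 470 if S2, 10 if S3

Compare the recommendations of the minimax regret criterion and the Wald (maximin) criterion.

Column bests: S1=585, S2=470, S3=975.
CropD regrets: 275, 145, 770 → max 770
CropH regrets: 0, 225, 0 → max 225
CropA regrets: 220, 0, 965 → max 965
Smallest max regret = 225 → CropH.
Row minima: CropD=205, CropH=245, CropA=10
Best worst-case = 245 → CropH.

minimax regret → CropH; maximin → CropH (agree)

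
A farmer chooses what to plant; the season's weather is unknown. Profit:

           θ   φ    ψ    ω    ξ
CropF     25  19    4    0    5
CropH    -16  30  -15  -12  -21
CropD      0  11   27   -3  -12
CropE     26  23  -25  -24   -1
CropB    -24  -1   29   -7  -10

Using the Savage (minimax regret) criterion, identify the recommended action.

Column bests: θ=26, φ=30, ψ=29, ω=0, ξ=5.
CropF regrets: 1, 11, 25, 0, 0 → max 25
CropH regrets: 42, 0, 44, 12, 26 → max 44
CropD regrets: 26, 19, 2, 3, 17 → max 26
CropE regrets: 0, 7, 54, 24, 6 → max 54
CropB regrets: 50, 31, 0, 7, 15 → max 50
Smallest max regret = 25 → CropF.

CropF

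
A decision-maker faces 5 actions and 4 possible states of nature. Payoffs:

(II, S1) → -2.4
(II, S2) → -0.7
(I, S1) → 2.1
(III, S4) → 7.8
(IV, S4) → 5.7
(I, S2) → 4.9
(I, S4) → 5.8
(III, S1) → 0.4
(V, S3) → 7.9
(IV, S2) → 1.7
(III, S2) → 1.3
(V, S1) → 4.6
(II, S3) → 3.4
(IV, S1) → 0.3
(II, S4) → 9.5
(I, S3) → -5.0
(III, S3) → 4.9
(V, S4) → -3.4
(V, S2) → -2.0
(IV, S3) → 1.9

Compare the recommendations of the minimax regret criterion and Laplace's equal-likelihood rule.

Column bests: S1=4.6, S2=4.9, S3=7.9, S4=9.5.
I regrets: 2.5, 0.0, 12.9, 3.7 → max 12.9
II regrets: 7.0, 5.6, 4.5, 0.0 → max 7.0
III regrets: 4.2, 3.6, 3.0, 1.7 → max 4.2
IV regrets: 4.3, 3.2, 6.0, 3.8 → max 6.0
V regrets: 0.0, 6.9, 0.0, 12.9 → max 12.9
Smallest max regret = 4.2 → III.
Row averages: I=1.95, II=2.45, III=3.6, IV=2.4, V=1.775
Highest average = 3.6 → III.

minimax regret → III; laplace → III (agree)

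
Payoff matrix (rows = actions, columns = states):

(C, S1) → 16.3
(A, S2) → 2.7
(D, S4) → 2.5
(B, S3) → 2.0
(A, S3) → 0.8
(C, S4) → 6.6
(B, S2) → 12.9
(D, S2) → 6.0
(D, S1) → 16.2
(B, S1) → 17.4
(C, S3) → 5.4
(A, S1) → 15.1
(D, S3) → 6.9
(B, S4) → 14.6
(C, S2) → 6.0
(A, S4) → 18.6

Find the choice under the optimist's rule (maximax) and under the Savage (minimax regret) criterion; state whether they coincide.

maximax → A; minimax regret → B (disagree)

Row maxima: A=18.6, B=17.4, C=16.3, D=16.2
Best best-case = 18.6 → A.
Column bests: S1=17.4, S2=12.9, S3=6.9, S4=18.6.
A regrets: 2.3, 10.2, 6.1, 0.0 → max 10.2
B regrets: 0.0, 0.0, 4.9, 4.0 → max 4.9
C regrets: 1.1, 6.9, 1.5, 12.0 → max 12.0
D regrets: 1.2, 6.9, 0.0, 16.1 → max 16.1
Smallest max regret = 4.9 → B.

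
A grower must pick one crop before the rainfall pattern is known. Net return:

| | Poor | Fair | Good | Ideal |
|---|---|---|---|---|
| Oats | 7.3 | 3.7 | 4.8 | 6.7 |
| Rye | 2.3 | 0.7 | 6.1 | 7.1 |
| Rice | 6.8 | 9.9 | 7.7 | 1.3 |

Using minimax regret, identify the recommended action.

Column bests: Poor=7.3, Fair=9.9, Good=7.7, Ideal=7.1.
Oats regrets: 0.0, 6.2, 2.9, 0.4 → max 6.2
Rye regrets: 5.0, 9.2, 1.6, 0.0 → max 9.2
Rice regrets: 0.5, 0.0, 0.0, 5.8 → max 5.8
Smallest max regret = 5.8 → Rice.

Rice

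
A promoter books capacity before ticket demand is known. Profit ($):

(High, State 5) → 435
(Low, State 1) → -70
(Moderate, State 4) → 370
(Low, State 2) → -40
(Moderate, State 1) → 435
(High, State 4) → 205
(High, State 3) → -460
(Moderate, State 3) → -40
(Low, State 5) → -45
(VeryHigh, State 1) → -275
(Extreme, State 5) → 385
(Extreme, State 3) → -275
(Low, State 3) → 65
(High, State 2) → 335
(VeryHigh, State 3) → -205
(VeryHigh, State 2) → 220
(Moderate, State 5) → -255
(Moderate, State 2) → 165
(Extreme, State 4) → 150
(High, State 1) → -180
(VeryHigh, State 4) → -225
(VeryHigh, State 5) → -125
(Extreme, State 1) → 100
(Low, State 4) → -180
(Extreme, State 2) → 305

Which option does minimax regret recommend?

Column bests: State 1=435, State 2=335, State 3=65, State 4=370, State 5=435.
Low regrets: 505, 375, 0, 550, 480 → max 550
Moderate regrets: 0, 170, 105, 0, 690 → max 690
High regrets: 615, 0, 525, 165, 0 → max 615
VeryHigh regrets: 710, 115, 270, 595, 560 → max 710
Extreme regrets: 335, 30, 340, 220, 50 → max 340
Smallest max regret = 340 → Extreme.

Extreme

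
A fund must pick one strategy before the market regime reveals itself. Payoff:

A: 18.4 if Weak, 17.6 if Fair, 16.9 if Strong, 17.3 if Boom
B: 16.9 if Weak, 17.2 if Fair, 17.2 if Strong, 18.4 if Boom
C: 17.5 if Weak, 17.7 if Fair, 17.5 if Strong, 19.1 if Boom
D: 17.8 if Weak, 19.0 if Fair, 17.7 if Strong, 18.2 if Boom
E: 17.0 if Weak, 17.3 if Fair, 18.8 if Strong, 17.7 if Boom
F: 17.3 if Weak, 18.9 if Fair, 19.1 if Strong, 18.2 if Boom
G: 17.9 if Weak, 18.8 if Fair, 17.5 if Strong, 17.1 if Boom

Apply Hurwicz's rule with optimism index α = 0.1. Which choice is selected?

D

A: 0.1·18.4 + 0.9·16.9 = 17.05
B: 0.1·18.4 + 0.9·16.9 = 17.05
C: 0.1·19.1 + 0.9·17.5 = 17.66
D: 0.1·19.0 + 0.9·17.7 = 17.83
E: 0.1·18.8 + 0.9·17.0 = 17.18
F: 0.1·19.1 + 0.9·17.3 = 17.48
G: 0.1·18.8 + 0.9·17.1 = 17.27
Highest Hurwicz score = 17.83 → D.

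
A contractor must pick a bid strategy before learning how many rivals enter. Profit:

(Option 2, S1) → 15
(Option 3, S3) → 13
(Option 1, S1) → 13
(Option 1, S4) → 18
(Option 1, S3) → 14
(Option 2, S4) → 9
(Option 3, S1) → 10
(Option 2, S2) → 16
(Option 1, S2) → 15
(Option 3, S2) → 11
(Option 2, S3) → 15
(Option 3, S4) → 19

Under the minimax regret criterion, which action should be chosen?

Column bests: S1=15, S2=16, S3=15, S4=19.
Option 1 regrets: 2, 1, 1, 1 → max 2
Option 2 regrets: 0, 0, 0, 10 → max 10
Option 3 regrets: 5, 5, 2, 0 → max 5
Smallest max regret = 2 → Option 1.

Option 1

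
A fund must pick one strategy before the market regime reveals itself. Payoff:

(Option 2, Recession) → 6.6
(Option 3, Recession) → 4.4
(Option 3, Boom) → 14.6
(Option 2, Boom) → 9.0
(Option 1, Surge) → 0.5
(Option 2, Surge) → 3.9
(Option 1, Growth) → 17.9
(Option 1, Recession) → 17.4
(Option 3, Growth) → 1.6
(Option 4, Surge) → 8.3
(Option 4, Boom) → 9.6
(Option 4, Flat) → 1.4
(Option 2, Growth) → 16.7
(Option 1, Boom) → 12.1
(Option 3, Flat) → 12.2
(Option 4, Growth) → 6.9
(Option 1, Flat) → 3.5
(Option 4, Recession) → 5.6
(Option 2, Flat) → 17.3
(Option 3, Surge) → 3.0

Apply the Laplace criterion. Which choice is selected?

Row averages: Option 1=10.28, Option 2=10.7, Option 3=7.16, Option 4=6.36
Highest average = 10.7 → Option 2.

Option 2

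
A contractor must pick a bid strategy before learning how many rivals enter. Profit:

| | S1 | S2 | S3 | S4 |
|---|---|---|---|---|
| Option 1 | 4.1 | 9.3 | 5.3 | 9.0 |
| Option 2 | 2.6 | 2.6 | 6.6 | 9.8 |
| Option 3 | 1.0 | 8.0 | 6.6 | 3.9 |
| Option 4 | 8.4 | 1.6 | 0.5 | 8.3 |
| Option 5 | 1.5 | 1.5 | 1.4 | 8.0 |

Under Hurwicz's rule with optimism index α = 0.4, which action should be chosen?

Option 1: 0.4·9.3 + 0.6·4.1 = 6.18
Option 2: 0.4·9.8 + 0.6·2.6 = 5.48
Option 3: 0.4·8.0 + 0.6·1.0 = 3.8
Option 4: 0.4·8.4 + 0.6·0.5 = 3.66
Option 5: 0.4·8.0 + 0.6·1.4 = 4.04
Highest Hurwicz score = 6.18 → Option 1.

Option 1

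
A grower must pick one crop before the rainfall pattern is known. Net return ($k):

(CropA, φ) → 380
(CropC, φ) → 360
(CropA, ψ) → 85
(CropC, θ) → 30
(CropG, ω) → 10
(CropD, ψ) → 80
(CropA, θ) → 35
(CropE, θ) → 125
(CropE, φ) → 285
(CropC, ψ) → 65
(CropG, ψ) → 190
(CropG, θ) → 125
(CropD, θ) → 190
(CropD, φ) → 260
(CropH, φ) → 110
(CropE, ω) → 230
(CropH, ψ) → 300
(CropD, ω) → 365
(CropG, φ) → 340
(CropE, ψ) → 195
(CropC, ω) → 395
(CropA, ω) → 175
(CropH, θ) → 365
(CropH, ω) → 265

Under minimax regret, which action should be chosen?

CropD

Column bests: θ=365, φ=380, ψ=300, ω=395.
CropH regrets: 0, 270, 0, 130 → max 270
CropE regrets: 240, 95, 105, 165 → max 240
CropD regrets: 175, 120, 220, 30 → max 220
CropA regrets: 330, 0, 215, 220 → max 330
CropC regrets: 335, 20, 235, 0 → max 335
CropG regrets: 240, 40, 110, 385 → max 385
Smallest max regret = 220 → CropD.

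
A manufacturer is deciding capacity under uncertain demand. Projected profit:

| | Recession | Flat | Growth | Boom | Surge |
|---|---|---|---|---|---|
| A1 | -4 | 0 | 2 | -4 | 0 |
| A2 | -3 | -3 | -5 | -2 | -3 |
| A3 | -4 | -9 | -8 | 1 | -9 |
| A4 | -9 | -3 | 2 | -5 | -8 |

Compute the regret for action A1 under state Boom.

5

Best payoff under Boom is 1.
Regret = 1 − (-4) = 5.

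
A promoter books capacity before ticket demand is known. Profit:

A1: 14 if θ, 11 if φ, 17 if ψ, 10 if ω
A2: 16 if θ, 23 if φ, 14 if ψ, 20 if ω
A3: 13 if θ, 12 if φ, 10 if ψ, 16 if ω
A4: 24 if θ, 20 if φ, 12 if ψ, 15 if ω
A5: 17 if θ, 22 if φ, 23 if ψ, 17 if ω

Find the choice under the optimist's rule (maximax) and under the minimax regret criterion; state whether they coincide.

Row maxima: A1=17, A2=23, A3=16, A4=24, A5=23
Best best-case = 24 → A4.
Column bests: θ=24, φ=23, ψ=23, ω=20.
A1 regrets: 10, 12, 6, 10 → max 12
A2 regrets: 8, 0, 9, 0 → max 9
A3 regrets: 11, 11, 13, 4 → max 13
A4 regrets: 0, 3, 11, 5 → max 11
A5 regrets: 7, 1, 0, 3 → max 7
Smallest max regret = 7 → A5.

maximax → A4; minimax regret → A5 (disagree)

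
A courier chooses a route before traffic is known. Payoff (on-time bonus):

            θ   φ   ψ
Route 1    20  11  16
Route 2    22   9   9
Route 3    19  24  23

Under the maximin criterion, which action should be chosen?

Row minima: Route 1=11, Route 2=9, Route 3=19
Best worst-case = 19 → Route 3.

Route 3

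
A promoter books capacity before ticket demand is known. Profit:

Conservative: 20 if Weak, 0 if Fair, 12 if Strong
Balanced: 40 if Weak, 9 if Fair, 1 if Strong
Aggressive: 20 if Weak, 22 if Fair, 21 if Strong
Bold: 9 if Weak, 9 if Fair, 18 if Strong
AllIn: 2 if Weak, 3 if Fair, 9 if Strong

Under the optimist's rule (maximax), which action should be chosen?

Balanced

Row maxima: Conservative=20, Balanced=40, Aggressive=22, Bold=18, AllIn=9
Best best-case = 40 → Balanced.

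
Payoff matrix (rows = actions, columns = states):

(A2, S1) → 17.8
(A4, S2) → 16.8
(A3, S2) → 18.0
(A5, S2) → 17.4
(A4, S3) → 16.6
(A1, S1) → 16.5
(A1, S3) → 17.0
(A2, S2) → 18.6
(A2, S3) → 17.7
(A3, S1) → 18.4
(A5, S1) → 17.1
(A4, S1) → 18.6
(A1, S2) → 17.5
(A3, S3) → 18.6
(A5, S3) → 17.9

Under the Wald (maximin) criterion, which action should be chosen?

Row minima: A1=16.5, A2=17.7, A3=18.0, A4=16.6, A5=17.1
Best worst-case = 18.0 → A3.

A3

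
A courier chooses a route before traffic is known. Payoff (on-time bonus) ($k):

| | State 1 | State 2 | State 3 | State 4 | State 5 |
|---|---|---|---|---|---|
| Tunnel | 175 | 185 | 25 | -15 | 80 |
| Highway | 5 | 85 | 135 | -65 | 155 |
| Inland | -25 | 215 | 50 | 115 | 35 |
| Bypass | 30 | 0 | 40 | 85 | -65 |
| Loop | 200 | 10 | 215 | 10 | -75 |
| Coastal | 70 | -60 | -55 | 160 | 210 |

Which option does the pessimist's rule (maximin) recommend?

Tunnel

Row minima: Tunnel=-15, Highway=-65, Inland=-25, Bypass=-65, Loop=-75, Coastal=-60
Best worst-case = -15 → Tunnel.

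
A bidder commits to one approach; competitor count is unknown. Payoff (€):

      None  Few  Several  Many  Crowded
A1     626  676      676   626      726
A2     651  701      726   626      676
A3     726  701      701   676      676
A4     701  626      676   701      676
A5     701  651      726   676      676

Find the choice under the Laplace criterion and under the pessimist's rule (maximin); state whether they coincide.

Row averages: A1=666, A2=676, A3=696, A4=676, A5=686
Highest average = 696 → A3.
Row minima: A1=626, A2=626, A3=676, A4=626, A5=651
Best worst-case = 676 → A3.

laplace → A3; maximin → A3 (agree)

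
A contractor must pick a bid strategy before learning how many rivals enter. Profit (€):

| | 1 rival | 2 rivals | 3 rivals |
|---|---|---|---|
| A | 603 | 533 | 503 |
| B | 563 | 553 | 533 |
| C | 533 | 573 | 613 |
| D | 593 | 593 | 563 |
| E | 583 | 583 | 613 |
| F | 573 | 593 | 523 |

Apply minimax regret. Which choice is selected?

E

Column bests: 1 rival=603, 2 rivals=593, 3 rivals=613.
A regrets: 0, 60, 110 → max 110
B regrets: 40, 40, 80 → max 80
C regrets: 70, 20, 0 → max 70
D regrets: 10, 0, 50 → max 50
E regrets: 20, 10, 0 → max 20
F regrets: 30, 0, 90 → max 90
Smallest max regret = 20 → E.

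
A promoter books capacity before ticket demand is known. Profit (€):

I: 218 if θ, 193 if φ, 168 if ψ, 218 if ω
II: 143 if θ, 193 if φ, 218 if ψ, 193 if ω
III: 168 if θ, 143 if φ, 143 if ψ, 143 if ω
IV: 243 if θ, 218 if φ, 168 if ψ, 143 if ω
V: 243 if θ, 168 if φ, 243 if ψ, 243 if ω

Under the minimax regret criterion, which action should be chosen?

Column bests: θ=243, φ=218, ψ=243, ω=243.
I regrets: 25, 25, 75, 25 → max 75
II regrets: 100, 25, 25, 50 → max 100
III regrets: 75, 75, 100, 100 → max 100
IV regrets: 0, 0, 75, 100 → max 100
V regrets: 0, 50, 0, 0 → max 50
Smallest max regret = 50 → V.

V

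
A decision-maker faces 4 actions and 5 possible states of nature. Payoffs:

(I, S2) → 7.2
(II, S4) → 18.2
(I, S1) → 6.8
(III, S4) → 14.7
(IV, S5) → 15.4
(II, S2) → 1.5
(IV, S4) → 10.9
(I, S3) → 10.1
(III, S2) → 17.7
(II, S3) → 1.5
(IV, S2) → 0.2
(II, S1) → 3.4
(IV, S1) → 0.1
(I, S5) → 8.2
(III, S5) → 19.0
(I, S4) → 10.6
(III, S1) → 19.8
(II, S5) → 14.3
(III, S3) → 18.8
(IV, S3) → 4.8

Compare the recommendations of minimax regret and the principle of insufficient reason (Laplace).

Column bests: S1=19.8, S2=17.7, S3=18.8, S4=18.2, S5=19.0.
I regrets: 13.0, 10.5, 8.7, 7.6, 10.8 → max 13.0
II regrets: 16.4, 16.2, 17.3, 0.0, 4.7 → max 17.3
III regrets: 0.0, 0.0, 0.0, 3.5, 0.0 → max 3.5
IV regrets: 19.7, 17.5, 14.0, 7.3, 3.6 → max 19.7
Smallest max regret = 3.5 → III.
Row averages: I=8.58, II=7.78, III=18, IV=6.28
Highest average = 18 → III.

minimax regret → III; laplace → III (agree)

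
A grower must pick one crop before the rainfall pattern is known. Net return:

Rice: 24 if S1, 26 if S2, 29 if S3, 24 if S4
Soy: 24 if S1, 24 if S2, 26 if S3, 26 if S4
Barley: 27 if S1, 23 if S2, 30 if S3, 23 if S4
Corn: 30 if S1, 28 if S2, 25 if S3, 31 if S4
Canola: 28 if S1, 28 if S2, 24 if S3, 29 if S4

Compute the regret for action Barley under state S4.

8

Best payoff under S4 is 31.
Regret = 31 − 23 = 8.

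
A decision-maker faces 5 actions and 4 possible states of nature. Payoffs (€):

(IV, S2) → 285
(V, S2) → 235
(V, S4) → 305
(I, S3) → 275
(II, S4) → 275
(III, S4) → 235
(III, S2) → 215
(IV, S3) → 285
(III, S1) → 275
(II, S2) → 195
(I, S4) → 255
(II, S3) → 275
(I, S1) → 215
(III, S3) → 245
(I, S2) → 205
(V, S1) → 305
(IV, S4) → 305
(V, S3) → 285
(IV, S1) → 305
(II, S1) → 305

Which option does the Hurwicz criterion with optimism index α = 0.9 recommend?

I: 0.9·275 + 0.1·205 = 268
II: 0.9·305 + 0.1·195 = 294
III: 0.9·275 + 0.1·215 = 269
IV: 0.9·305 + 0.1·285 = 303
V: 0.9·305 + 0.1·235 = 298
Highest Hurwicz score = 303 → IV.

IV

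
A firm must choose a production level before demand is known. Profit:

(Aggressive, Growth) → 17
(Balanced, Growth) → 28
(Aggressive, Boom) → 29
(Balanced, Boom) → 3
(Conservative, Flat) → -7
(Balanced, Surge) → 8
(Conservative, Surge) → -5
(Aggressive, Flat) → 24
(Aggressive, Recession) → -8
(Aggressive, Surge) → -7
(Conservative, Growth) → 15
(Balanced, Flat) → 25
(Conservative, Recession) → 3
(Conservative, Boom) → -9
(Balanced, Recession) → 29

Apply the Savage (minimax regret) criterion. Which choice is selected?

Balanced

Column bests: Recession=29, Flat=25, Growth=28, Boom=29, Surge=8.
Conservative regrets: 26, 32, 13, 38, 13 → max 38
Balanced regrets: 0, 0, 0, 26, 0 → max 26
Aggressive regrets: 37, 1, 11, 0, 15 → max 37
Smallest max regret = 26 → Balanced.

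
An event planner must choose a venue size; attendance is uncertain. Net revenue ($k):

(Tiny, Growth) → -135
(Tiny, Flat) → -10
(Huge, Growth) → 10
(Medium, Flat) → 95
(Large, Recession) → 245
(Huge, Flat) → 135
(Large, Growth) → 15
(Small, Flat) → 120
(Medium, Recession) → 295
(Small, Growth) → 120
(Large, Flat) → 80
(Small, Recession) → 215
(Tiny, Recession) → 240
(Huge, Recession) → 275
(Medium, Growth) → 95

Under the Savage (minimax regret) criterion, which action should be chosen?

Medium

Column bests: Recession=295, Flat=135, Growth=120.
Tiny regrets: 55, 145, 255 → max 255
Small regrets: 80, 15, 0 → max 80
Medium regrets: 0, 40, 25 → max 40
Large regrets: 50, 55, 105 → max 105
Huge regrets: 20, 0, 110 → max 110
Smallest max regret = 40 → Medium.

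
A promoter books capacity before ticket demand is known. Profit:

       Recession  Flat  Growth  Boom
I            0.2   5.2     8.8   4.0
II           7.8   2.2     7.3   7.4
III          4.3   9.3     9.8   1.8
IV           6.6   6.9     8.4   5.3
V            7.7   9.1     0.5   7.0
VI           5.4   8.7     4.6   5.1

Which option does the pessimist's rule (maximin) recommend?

Row minima: I=0.2, II=2.2, III=1.8, IV=5.3, V=0.5, VI=4.6
Best worst-case = 5.3 → IV.

IV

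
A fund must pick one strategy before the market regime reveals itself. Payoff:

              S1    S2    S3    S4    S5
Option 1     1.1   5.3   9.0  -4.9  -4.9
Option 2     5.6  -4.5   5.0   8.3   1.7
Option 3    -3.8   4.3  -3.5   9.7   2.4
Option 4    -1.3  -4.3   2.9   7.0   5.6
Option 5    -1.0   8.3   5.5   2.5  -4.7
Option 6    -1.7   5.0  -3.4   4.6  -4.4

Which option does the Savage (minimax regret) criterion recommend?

Option 5

Column bests: S1=5.6, S2=8.3, S3=9.0, S4=9.7, S5=5.6.
Option 1 regrets: 4.5, 3.0, 0.0, 14.6, 10.5 → max 14.6
Option 2 regrets: 0.0, 12.8, 4.0, 1.4, 3.9 → max 12.8
Option 3 regrets: 9.4, 4.0, 12.5, 0.0, 3.2 → max 12.5
Option 4 regrets: 6.9, 12.6, 6.1, 2.7, 0.0 → max 12.6
Option 5 regrets: 6.6, 0.0, 3.5, 7.2, 10.3 → max 10.3
Option 6 regrets: 7.3, 3.3, 12.4, 5.1, 10.0 → max 12.4
Smallest max regret = 10.3 → Option 5.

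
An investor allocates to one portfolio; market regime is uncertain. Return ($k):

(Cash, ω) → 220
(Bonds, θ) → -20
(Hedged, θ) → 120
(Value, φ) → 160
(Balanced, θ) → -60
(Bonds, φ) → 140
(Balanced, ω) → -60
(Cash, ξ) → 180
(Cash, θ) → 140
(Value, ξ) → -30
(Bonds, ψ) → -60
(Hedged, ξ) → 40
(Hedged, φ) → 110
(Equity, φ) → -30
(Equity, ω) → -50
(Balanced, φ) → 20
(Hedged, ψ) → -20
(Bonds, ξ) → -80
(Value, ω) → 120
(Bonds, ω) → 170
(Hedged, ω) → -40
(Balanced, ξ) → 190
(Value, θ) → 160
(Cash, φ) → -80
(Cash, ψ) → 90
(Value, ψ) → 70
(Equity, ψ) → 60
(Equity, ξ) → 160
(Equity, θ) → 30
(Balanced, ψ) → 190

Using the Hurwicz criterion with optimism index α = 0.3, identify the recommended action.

Value

Hedged: 0.3·120 + 0.7·(-40) = 8
Cash: 0.3·220 + 0.7·(-80) = 10
Equity: 0.3·160 + 0.7·(-50) = 13
Balanced: 0.3·190 + 0.7·(-60) = 15
Bonds: 0.3·170 + 0.7·(-80) = -5
Value: 0.3·160 + 0.7·(-30) = 27
Highest Hurwicz score = 27 → Value.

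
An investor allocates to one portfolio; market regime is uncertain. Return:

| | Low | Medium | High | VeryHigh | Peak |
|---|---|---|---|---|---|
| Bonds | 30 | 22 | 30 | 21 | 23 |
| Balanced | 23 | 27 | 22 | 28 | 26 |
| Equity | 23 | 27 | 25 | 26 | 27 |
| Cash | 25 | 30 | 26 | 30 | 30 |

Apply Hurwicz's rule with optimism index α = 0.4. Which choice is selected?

Cash

Bonds: 0.4·30 + 0.6·21 = 24.6
Balanced: 0.4·28 + 0.6·22 = 24.4
Equity: 0.4·27 + 0.6·23 = 24.6
Cash: 0.4·30 + 0.6·25 = 27
Highest Hurwicz score = 27 → Cash.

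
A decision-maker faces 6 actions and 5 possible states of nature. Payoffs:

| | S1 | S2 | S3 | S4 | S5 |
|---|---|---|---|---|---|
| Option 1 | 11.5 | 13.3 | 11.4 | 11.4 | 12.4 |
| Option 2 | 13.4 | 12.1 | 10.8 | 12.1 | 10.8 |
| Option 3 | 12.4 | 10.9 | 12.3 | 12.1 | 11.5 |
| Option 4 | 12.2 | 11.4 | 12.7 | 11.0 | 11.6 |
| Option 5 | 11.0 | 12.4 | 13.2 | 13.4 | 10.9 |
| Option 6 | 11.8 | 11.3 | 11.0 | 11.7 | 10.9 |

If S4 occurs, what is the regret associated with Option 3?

Best payoff under S4 is 13.4.
Regret = 13.4 − 12.1 = 1.3.

1.3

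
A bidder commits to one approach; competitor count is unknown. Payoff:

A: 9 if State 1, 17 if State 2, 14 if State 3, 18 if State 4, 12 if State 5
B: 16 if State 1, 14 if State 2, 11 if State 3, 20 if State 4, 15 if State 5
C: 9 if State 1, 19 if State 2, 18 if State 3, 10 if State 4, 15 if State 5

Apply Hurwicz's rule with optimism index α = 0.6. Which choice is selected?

B

A: 0.6·18 + 0.4·9 = 14.4
B: 0.6·20 + 0.4·11 = 16.4
C: 0.6·19 + 0.4·9 = 15
Highest Hurwicz score = 16.4 → B.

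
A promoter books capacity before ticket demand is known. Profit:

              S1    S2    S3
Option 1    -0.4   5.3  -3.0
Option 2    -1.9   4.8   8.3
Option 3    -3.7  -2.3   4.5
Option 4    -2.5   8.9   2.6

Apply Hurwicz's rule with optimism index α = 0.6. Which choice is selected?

Option 1: 0.6·5.3 + 0.4·(-3.0) = 1.98
Option 2: 0.6·8.3 + 0.4·(-1.9) = 4.22
Option 3: 0.6·4.5 + 0.4·(-3.7) = 1.22
Option 4: 0.6·8.9 + 0.4·(-2.5) = 4.34
Highest Hurwicz score = 4.34 → Option 4.

Option 4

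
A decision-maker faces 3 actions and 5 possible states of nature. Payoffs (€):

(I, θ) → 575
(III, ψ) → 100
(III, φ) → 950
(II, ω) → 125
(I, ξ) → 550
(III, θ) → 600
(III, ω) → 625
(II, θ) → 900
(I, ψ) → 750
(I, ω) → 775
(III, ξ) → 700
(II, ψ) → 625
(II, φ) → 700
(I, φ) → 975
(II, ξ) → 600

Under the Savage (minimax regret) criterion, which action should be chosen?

I

Column bests: θ=900, φ=975, ψ=750, ω=775, ξ=700.
I regrets: 325, 0, 0, 0, 150 → max 325
II regrets: 0, 275, 125, 650, 100 → max 650
III regrets: 300, 25, 650, 150, 0 → max 650
Smallest max regret = 325 → I.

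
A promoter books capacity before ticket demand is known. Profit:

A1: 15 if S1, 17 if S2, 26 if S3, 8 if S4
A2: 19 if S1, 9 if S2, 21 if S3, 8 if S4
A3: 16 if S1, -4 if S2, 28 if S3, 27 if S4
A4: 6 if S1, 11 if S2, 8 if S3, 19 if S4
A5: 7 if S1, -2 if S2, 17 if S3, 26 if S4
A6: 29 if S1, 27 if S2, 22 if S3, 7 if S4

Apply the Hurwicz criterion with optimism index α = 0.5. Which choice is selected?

A1: 0.5·26 + 0.5·8 = 17
A2: 0.5·21 + 0.5·8 = 14.5
A3: 0.5·28 + 0.5·(-4) = 12
A4: 0.5·19 + 0.5·6 = 12.5
A5: 0.5·26 + 0.5·(-2) = 12
A6: 0.5·29 + 0.5·7 = 18
Highest Hurwicz score = 18 → A6.

A6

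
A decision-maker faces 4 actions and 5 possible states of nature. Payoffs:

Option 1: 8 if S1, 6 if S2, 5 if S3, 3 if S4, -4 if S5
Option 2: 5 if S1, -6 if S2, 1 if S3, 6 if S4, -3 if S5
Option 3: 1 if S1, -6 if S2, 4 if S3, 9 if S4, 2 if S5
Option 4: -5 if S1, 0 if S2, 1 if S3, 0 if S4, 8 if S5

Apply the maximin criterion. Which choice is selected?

Option 1

Row minima: Option 1=-4, Option 2=-6, Option 3=-6, Option 4=-5
Best worst-case = -4 → Option 1.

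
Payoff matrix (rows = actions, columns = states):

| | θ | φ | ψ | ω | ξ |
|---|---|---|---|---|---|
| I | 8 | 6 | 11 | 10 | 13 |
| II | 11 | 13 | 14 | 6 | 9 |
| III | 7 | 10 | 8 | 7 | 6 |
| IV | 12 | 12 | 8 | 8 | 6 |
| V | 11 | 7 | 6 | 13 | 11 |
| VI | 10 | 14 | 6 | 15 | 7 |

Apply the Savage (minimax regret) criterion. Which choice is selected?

Column bests: θ=12, φ=14, ψ=14, ω=15, ξ=13.
I regrets: 4, 8, 3, 5, 0 → max 8
II regrets: 1, 1, 0, 9, 4 → max 9
III regrets: 5, 4, 6, 8, 7 → max 8
IV regrets: 0, 2, 6, 7, 7 → max 7
V regrets: 1, 7, 8, 2, 2 → max 8
VI regrets: 2, 0, 8, 0, 6 → max 8
Smallest max regret = 7 → IV.

IV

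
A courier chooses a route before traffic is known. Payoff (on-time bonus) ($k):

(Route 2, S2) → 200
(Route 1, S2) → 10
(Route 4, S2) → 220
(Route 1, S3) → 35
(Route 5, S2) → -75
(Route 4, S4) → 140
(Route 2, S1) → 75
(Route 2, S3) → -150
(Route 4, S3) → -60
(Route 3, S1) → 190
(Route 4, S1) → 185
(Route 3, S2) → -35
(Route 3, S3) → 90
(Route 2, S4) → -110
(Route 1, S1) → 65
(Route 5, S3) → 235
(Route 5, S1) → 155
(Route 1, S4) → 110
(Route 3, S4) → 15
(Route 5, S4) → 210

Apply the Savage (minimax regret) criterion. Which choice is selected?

Column bests: S1=190, S2=220, S3=235, S4=210.
Route 1 regrets: 125, 210, 200, 100 → max 210
Route 2 regrets: 115, 20, 385, 320 → max 385
Route 3 regrets: 0, 255, 145, 195 → max 255
Route 4 regrets: 5, 0, 295, 70 → max 295
Route 5 regrets: 35, 295, 0, 0 → max 295
Smallest max regret = 210 → Route 1.

Route 1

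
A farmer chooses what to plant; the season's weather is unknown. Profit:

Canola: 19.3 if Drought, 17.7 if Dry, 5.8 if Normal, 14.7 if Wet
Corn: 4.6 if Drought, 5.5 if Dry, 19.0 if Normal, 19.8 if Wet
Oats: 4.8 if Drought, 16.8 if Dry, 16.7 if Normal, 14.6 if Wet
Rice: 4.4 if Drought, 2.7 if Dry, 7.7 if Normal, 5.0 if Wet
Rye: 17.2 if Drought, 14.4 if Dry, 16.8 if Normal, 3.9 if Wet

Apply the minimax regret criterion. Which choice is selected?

Column bests: Drought=19.3, Dry=17.7, Normal=19.0, Wet=19.8.
Canola regrets: 0.0, 0.0, 13.2, 5.1 → max 13.2
Corn regrets: 14.7, 12.2, 0.0, 0.0 → max 14.7
Oats regrets: 14.5, 0.9, 2.3, 5.2 → max 14.5
Rice regrets: 14.9, 15.0, 11.3, 14.8 → max 15.0
Rye regrets: 2.1, 3.3, 2.2, 15.9 → max 15.9
Smallest max regret = 13.2 → Canola.

Canola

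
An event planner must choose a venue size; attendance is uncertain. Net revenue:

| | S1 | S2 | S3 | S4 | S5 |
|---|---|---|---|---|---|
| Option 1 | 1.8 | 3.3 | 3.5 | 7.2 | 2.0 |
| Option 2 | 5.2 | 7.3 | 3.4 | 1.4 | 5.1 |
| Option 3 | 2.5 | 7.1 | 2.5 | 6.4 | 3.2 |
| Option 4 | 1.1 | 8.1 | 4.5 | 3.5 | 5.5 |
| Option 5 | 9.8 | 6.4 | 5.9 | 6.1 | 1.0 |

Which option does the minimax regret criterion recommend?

Option 5

Column bests: S1=9.8, S2=8.1, S3=5.9, S4=7.2, S5=5.5.
Option 1 regrets: 8.0, 4.8, 2.4, 0.0, 3.5 → max 8.0
Option 2 regrets: 4.6, 0.8, 2.5, 5.8, 0.4 → max 5.8
Option 3 regrets: 7.3, 1.0, 3.4, 0.8, 2.3 → max 7.3
Option 4 regrets: 8.7, 0.0, 1.4, 3.7, 0.0 → max 8.7
Option 5 regrets: 0.0, 1.7, 0.0, 1.1, 4.5 → max 4.5
Smallest max regret = 4.5 → Option 5.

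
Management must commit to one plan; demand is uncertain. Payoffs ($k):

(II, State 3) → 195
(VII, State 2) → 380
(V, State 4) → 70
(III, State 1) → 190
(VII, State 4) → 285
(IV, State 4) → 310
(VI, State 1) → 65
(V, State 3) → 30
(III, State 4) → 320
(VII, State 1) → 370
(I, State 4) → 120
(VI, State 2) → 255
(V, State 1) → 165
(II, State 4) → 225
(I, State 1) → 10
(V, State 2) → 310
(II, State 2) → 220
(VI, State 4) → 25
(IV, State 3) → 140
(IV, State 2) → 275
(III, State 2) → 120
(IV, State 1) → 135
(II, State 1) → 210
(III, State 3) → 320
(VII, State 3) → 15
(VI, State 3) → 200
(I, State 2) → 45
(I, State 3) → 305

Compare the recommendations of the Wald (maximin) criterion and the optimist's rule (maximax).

Row minima: I=10, II=195, III=120, IV=135, V=30, VI=25, VII=15
Best worst-case = 195 → II.
Row maxima: I=305, II=225, III=320, IV=310, V=310, VI=255, VII=380
Best best-case = 380 → VII.

maximin → II; maximax → VII (disagree)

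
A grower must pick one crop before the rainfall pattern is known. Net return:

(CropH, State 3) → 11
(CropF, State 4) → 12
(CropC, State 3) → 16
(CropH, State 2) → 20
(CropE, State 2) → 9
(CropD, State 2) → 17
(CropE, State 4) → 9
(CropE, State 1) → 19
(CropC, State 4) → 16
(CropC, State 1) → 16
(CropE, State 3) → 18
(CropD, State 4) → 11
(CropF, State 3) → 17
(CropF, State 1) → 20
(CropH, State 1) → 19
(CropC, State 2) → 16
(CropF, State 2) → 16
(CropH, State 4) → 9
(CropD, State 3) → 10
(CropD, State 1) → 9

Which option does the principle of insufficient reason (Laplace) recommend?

CropF

Row averages: CropH=14.75, CropC=16, CropD=11.75, CropF=16.25, CropE=13.75
Highest average = 16.25 → CropF.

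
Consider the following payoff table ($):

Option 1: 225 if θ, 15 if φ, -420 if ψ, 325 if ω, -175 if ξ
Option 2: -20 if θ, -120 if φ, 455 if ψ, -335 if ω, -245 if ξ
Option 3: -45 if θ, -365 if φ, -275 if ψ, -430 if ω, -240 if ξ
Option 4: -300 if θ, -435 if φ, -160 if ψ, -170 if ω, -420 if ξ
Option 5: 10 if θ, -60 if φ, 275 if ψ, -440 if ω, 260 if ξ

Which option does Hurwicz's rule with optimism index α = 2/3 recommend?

Option 2

Option 1: 2/3·325 + 1/3·(-420) = 230/3
Option 2: 2/3·455 + 1/3·(-335) = 575/3
Option 3: 2/3·(-45) + 1/3·(-430) = -520/3
Option 4: 2/3·(-160) + 1/3·(-435) = -755/3
Option 5: 2/3·275 + 1/3·(-440) = 110/3
Highest Hurwicz score = 575/3 → Option 2.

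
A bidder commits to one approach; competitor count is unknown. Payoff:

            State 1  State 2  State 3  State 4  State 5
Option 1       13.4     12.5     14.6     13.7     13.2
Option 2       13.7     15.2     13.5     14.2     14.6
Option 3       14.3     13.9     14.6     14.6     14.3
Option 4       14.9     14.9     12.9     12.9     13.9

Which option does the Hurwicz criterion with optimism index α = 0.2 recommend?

Option 3

Option 1: 0.2·14.6 + 0.8·12.5 = 12.92
Option 2: 0.2·15.2 + 0.8·13.5 = 13.84
Option 3: 0.2·14.6 + 0.8·13.9 = 14.04
Option 4: 0.2·14.9 + 0.8·12.9 = 13.3
Highest Hurwicz score = 14.04 → Option 3.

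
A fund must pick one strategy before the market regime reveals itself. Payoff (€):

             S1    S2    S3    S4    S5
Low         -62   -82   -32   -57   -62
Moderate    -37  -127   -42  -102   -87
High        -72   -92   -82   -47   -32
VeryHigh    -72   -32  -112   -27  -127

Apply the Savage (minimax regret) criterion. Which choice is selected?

Low

Column bests: S1=-37, S2=-32, S3=-32, S4=-27, S5=-32.
Low regrets: 25, 50, 0, 30, 30 → max 50
Moderate regrets: 0, 95, 10, 75, 55 → max 95
High regrets: 35, 60, 50, 20, 0 → max 60
VeryHigh regrets: 35, 0, 80, 0, 95 → max 95
Smallest max regret = 50 → Low.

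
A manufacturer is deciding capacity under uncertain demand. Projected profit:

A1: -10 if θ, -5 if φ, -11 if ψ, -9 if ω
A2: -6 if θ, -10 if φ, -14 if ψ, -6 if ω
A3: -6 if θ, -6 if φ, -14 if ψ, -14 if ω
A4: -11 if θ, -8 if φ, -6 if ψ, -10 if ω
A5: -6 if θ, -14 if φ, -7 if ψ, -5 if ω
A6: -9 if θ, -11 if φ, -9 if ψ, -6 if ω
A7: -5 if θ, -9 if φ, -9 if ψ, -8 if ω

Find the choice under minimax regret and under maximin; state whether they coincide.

minimax regret → A7; maximin → A7 (agree)

Column bests: θ=-5, φ=-5, ψ=-6, ω=-5.
A1 regrets: 5, 0, 5, 4 → max 5
A2 regrets: 1, 5, 8, 1 → max 8
A3 regrets: 1, 1, 8, 9 → max 9
A4 regrets: 6, 3, 0, 5 → max 6
A5 regrets: 1, 9, 1, 0 → max 9
A6 regrets: 4, 6, 3, 1 → max 6
A7 regrets: 0, 4, 3, 3 → max 4
Smallest max regret = 4 → A7.
Row minima: A1=-11, A2=-14, A3=-14, A4=-11, A5=-14, A6=-11, A7=-9
Best worst-case = -9 → A7.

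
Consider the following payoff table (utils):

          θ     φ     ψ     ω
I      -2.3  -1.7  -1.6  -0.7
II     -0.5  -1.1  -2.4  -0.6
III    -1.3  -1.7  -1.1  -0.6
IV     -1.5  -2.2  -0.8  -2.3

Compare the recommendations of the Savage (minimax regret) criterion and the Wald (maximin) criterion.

minimax regret → III; maximin → III (agree)

Column bests: θ=-0.5, φ=-1.1, ψ=-0.8, ω=-0.6.
I regrets: 1.8, 0.6, 0.8, 0.1 → max 1.8
II regrets: 0.0, 0.0, 1.6, 0.0 → max 1.6
III regrets: 0.8, 0.6, 0.3, 0.0 → max 0.8
IV regrets: 1.0, 1.1, 0.0, 1.7 → max 1.7
Smallest max regret = 0.8 → III.
Row minima: I=-2.3, II=-2.4, III=-1.7, IV=-2.3
Best worst-case = -1.7 → III.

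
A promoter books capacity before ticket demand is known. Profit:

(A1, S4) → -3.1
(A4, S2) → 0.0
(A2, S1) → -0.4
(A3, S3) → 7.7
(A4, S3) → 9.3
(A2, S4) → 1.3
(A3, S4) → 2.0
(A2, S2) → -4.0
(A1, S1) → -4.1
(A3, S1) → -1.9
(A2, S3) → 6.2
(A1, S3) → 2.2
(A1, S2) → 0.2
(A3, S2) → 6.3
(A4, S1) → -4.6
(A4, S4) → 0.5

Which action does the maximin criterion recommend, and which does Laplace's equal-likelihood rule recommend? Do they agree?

Row minima: A1=-4.1, A2=-4.0, A3=-1.9, A4=-4.6
Best worst-case = -1.9 → A3.
Row averages: A1=-1.2, A2=0.775, A3=3.525, A4=1.3
Highest average = 3.525 → A3.

maximin → A3; laplace → A3 (agree)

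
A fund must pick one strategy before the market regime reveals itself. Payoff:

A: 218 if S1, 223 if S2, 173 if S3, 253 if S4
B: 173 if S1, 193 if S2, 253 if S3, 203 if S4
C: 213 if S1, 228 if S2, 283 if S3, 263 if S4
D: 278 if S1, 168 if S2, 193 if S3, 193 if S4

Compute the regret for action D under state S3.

Best payoff under S3 is 283.
Regret = 283 − 193 = 90.

90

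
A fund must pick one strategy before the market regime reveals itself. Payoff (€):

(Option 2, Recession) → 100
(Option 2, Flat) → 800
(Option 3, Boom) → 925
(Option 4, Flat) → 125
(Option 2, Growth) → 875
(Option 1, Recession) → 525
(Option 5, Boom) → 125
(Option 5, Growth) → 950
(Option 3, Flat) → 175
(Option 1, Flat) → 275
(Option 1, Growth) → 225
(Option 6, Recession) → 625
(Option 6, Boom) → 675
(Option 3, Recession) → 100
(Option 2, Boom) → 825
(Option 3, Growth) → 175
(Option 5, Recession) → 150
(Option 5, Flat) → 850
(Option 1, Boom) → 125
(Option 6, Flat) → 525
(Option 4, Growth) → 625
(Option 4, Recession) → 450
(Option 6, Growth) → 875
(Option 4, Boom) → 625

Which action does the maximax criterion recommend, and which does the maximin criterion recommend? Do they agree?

Row maxima: Option 1=525, Option 2=875, Option 3=925, Option 4=625, Option 5=950, Option 6=875
Best best-case = 950 → Option 5.
Row minima: Option 1=125, Option 2=100, Option 3=100, Option 4=125, Option 5=125, Option 6=525
Best worst-case = 525 → Option 6.

maximax → Option 5; maximin → Option 6 (disagree)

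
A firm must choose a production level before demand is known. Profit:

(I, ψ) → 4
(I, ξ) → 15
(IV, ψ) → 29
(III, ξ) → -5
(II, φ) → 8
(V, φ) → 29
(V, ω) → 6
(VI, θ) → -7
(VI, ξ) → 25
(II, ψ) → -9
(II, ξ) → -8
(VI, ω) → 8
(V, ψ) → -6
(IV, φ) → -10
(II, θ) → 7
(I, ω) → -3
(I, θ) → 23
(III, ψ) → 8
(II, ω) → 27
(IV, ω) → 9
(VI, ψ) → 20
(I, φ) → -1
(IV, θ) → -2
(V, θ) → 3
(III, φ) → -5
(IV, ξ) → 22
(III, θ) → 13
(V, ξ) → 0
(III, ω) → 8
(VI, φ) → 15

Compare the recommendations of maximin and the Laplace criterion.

Row minima: I=-3, II=-9, III=-5, IV=-10, V=-6, VI=-7
Best worst-case = -3 → I.
Row averages: I=7.6, II=5, III=3.8, IV=9.6, V=6.4, VI=12.2
Highest average = 12.2 → VI.

maximin → I; laplace → VI (disagree)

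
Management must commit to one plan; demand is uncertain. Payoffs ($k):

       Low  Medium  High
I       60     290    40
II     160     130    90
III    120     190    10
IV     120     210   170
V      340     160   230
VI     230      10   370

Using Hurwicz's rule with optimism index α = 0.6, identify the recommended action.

I: 0.6·290 + 0.4·40 = 190
II: 0.6·160 + 0.4·90 = 132
III: 0.6·190 + 0.4·10 = 118
IV: 0.6·210 + 0.4·120 = 174
V: 0.6·340 + 0.4·160 = 268
VI: 0.6·370 + 0.4·10 = 226
Highest Hurwicz score = 268 → V.

V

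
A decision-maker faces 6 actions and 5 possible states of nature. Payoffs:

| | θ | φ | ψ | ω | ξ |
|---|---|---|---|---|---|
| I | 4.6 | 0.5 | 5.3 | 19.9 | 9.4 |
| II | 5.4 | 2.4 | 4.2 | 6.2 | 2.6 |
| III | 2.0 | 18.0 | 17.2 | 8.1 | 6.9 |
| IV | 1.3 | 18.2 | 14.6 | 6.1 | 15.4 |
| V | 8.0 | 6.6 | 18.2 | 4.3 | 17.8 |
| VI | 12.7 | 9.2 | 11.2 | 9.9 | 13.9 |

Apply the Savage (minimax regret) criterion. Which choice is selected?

Column bests: θ=12.7, φ=18.2, ψ=18.2, ω=19.9, ξ=17.8.
I regrets: 8.1, 17.7, 12.9, 0.0, 8.4 → max 17.7
II regrets: 7.3, 15.8, 14.0, 13.7, 15.2 → max 15.8
III regrets: 10.7, 0.2, 1.0, 11.8, 10.9 → max 11.8
IV regrets: 11.4, 0.0, 3.6, 13.8, 2.4 → max 13.8
V regrets: 4.7, 11.6, 0.0, 15.6, 0.0 → max 15.6
VI regrets: 0.0, 9.0, 7.0, 10.0, 3.9 → max 10.0
Smallest max regret = 10.0 → VI.

VI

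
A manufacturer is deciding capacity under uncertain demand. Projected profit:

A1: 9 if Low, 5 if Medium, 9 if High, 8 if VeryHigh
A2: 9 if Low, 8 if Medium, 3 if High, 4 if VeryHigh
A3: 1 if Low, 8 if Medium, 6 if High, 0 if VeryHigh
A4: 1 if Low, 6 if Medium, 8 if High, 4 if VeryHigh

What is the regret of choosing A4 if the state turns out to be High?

1

Best payoff under High is 9.
Regret = 9 − 8 = 1.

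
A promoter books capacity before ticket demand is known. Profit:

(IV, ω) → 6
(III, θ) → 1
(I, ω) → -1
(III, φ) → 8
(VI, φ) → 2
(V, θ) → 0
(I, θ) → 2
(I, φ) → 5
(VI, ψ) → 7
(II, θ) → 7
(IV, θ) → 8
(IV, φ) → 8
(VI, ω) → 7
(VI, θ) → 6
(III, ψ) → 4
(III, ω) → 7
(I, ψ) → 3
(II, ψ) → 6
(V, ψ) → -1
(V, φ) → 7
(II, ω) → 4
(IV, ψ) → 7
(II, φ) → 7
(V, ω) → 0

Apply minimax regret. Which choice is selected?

Column bests: θ=8, φ=8, ψ=7, ω=7.
I regrets: 6, 3, 4, 8 → max 8
II regrets: 1, 1, 1, 3 → max 3
III regrets: 7, 0, 3, 0 → max 7
IV regrets: 0, 0, 0, 1 → max 1
V regrets: 8, 1, 8, 7 → max 8
VI regrets: 2, 6, 0, 0 → max 6
Smallest max regret = 1 → IV.

IV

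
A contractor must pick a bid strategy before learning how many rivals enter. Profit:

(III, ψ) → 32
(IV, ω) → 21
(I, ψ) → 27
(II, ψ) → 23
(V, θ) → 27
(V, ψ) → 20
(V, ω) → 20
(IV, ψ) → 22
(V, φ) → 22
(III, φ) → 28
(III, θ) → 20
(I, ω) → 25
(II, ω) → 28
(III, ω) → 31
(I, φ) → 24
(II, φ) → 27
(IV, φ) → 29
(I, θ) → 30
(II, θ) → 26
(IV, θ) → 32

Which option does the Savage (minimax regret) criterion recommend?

Column bests: θ=32, φ=29, ψ=32, ω=31.
I regrets: 2, 5, 5, 6 → max 6
II regrets: 6, 2, 9, 3 → max 9
III regrets: 12, 1, 0, 0 → max 12
IV regrets: 0, 0, 10, 10 → max 10
V regrets: 5, 7, 12, 11 → max 12
Smallest max regret = 6 → I.

I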